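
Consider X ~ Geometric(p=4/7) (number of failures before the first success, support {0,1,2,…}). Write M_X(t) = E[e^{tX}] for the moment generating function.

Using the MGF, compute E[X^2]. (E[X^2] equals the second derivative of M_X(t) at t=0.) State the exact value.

M_X(t) = 4/(7*(1 - 3*e^(t)/7))
M′(t) = 12*e^(t)/(9*e^(2*t) - 42*e^(t) + 49)
M′′(t) = (-36*e^(2*t) - 84*e^(t))/(27*e^(3*t) - 189*e^(2*t) + 441*e^(t) - 343)

E[X^2] = M′′(0) = 15/8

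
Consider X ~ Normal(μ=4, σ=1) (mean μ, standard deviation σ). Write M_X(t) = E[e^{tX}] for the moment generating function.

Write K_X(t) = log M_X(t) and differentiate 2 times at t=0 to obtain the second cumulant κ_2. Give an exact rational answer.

M_X(t) = e^(t^2/2 + 4*t)
K_X(t) = log M_X(t) = t^2/2 + 4*t
K′(t) = t + 4
K′′(t) = 1

κ_2 = K′′(0) = 1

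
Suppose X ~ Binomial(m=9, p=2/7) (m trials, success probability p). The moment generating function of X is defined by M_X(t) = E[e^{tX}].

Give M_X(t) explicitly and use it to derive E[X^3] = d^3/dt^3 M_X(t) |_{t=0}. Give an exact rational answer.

M_X(t) = (2*e^(t)/7 + 5/7)^9

E[X^3] = M^(3)(0) = 1566/49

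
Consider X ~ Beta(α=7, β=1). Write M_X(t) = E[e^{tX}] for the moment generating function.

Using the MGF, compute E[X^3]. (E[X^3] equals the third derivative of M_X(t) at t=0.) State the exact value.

E[X^3] = d^3M/dt^3 |_{t=0} = 7/10

M_X(t) = ₁F₁(7; 8; t)
dM/dt = 7*₁F₁(8; 9; t)/8
d^2M/dt^2 = 7*₁F₁(9; 10; t)/9
d^3M/dt^3 = 7*₁F₁(10; 11; t)/10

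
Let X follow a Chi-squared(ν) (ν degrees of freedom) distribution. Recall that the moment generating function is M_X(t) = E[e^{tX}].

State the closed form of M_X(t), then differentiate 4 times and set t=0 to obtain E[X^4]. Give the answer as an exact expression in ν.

M_X(t) = (1 - 2*t)^(-ν/2)
D^4[M](t) = (ν^4 + 12*ν^3 + 44*ν^2 + 48*ν)/(16*t^4*(1 - 2*t)^(ν/2) - 32*t^3*(1 - 2*t)^(ν/2) + 24*t^2*(1 - 2*t)^(ν/2) - 8*t*(1 - 2*t)^(ν/2) + (1 - 2*t)^(ν/2))

E[X^4] = D^4[M](0) = ν*(ν^3 + 12*ν^2 + 44*ν + 48)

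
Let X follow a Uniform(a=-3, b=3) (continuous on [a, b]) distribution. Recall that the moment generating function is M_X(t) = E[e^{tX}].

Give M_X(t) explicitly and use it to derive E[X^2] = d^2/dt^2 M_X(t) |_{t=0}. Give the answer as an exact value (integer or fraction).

M_X(t) = (e^(3*t) - e^(-3*t))/(6*t)
D^2[M](t) = (9*t^2*e^(6*t) - 9*t^2 - 6*t*e^(6*t) - 6*t + 2*e^(6*t) - 2)*e^(-3*t)/(6*t^3)

E[X^2] = D^2[M](0) = 3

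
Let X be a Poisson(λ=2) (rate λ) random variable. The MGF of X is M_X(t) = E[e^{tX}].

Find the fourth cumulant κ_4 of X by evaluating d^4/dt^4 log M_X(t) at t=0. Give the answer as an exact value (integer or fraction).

M_X(t) = e^(2*e^(t) - 2)
K_X(t) = log M_X(t) = 2*e^(t) - 2
D^4[K](t) = 2*e^(t)

κ_4 = D^4[K](0) = 2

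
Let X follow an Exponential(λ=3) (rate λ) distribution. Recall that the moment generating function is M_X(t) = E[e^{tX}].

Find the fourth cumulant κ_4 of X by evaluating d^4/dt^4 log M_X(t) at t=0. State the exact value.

M_X(t) = 3/(3 - t)
K_X(t) = log M_X(t) = -log(3 - t) + log(3)
K′(t) = -1/(t - 3)
K′′(t) = 1/(t^2 - 6*t + 9)
K′′′(t) = -2/(t^3 - 9*t^2 + 27*t - 27)
K′′′′(t) = 6/(t^4 - 12*t^3 + 54*t^2 - 108*t + 81)

κ_4 = K′′′′(0) = 2/27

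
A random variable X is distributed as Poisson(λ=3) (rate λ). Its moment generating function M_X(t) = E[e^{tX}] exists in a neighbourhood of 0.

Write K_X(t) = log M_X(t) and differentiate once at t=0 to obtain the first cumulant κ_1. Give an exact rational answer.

M_X(t) = e^(3*e^(t) - 3)
K_X(t) = log M_X(t) = 3*e^(t) - 3
K′(t) = 3*e^(t)

κ_1 = K′(0) = 3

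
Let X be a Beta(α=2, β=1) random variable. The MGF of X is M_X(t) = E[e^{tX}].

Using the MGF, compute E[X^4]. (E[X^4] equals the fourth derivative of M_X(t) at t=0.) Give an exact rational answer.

M_X(t) = ₁F₁(2; 3; t)
M′(t) = 2*₁F₁(3; 4; t)/3
M′′(t) = ₁F₁(4; 5; t)/2
M′′′(t) = 2*₁F₁(5; 6; t)/5
M′′′′(t) = ₁F₁(6; 7; t)/3

E[X^4] = M′′′′(0) = 1/3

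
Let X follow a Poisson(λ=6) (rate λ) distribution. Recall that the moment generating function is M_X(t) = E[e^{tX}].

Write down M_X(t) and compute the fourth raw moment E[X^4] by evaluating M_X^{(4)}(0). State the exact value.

E[X^4] = M^(4)(0) = 2850

M_X(t) = e^(6*e^(t) - 6)
M^(4)(t) = (1296*e^(4*t)*e^(6*e^(t)) + 1296*e^(3*t)*e^(6*e^(t)) + 252*e^(2*t)*e^(6*e^(t)) + 6*e^(t)*e^(6*e^(t)))*e^(-6)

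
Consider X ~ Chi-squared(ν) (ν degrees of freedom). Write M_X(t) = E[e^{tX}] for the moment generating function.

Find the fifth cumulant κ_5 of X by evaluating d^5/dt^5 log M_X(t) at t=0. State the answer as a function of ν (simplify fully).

κ_5 = d^5K/dt^5 |_{t=0} = 384*ν

M_X(t) = (1 - 2*t)^(-ν/2)
K_X(t) = log M_X(t) = -ν*log(1 - 2*t)/2
dK/dt = -ν/(2*t - 1)
d^2K/dt^2 = 2*ν/(4*t^2 - 4*t + 1)
d^3K/dt^3 = -8*ν/(8*t^3 - 12*t^2 + 6*t - 1)
d^4K/dt^4 = 48*ν/(16*t^4 - 32*t^3 + 24*t^2 - 8*t + 1)
d^5K/dt^5 = -384*ν/(32*t^5 - 80*t^4 + 80*t^3 - 40*t^2 + 10*t - 1)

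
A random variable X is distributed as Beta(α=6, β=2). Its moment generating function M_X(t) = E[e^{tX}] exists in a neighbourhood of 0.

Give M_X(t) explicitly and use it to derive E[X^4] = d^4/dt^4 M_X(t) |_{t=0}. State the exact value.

E[X^4] = M′′′′(0) = 21/55

M_X(t) = ₁F₁(6; 8; t)
M′(t) = 3*₁F₁(7; 9; t)/4
M′′(t) = 7*₁F₁(8; 10; t)/12
M′′′(t) = 7*₁F₁(9; 11; t)/15
M′′′′(t) = 21*₁F₁(10; 12; t)/55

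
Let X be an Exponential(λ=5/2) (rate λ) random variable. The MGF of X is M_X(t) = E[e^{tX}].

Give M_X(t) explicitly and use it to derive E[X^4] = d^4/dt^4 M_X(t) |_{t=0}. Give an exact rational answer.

M_X(t) = 5/(2*(5/2 - t))
M^(4)(t) = -1920/(32*t^5 - 400*t^4 + 2000*t^3 - 5000*t^2 + 6250*t - 3125)

E[X^4] = M^(4)(0) = 384/625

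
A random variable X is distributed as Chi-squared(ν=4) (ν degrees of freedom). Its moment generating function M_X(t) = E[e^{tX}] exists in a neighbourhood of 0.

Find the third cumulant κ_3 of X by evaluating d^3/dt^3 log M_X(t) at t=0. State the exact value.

κ_3 = D^3[K](0) = 32

M_X(t) = (1 - 2*t)^(-2)
K_X(t) = log M_X(t) = -2*log(1 - 2*t)
D^3[K](t) = -32/(8*t^3 - 12*t^2 + 6*t - 1)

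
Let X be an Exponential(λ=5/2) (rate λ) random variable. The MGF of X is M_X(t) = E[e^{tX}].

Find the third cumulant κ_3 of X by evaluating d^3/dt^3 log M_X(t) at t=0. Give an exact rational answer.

κ_3 = D^3[K](0) = 16/125

M_X(t) = 5/(2*(5/2 - t))
K_X(t) = log M_X(t) = -log(5/2 - t) - log(2) + log(5)
D^3[K](t) = -16/(8*t^3 - 60*t^2 + 150*t - 125)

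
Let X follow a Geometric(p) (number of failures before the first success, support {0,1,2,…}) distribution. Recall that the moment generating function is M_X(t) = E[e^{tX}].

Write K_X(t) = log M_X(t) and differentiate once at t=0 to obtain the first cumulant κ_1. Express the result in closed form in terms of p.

M_X(t) = p/(-(1 - p)*e^(t) + 1)
K_X(t) = log M_X(t) = log(p) - log(-(1 - p)*e^(t) + 1)
dK/dt = (-p*e^(t) + e^(t))/(p*e^(t) - e^(t) + 1)

κ_1 = dK/dt |_{t=0} = (1 - p)/p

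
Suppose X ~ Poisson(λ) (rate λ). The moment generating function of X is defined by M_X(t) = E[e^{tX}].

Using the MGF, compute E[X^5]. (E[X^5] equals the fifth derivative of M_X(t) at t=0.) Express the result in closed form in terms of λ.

M_X(t) = e^(λ*(e^(t) - 1))
M^(5)(t) = (λ^5*e^(5*t)*e^(λ*e^(t)) + 10*λ^4*e^(4*t)*e^(λ*e^(t)) + 25*λ^3*e^(3*t)*e^(λ*e^(t)) + 15*λ^2*e^(2*t)*e^(λ*e^(t)) + λ*e^(t)*e^(λ*e^(t)))*e^(-λ)

E[X^5] = M^(5)(0) = λ*(λ^4 + 10*λ^3 + 25*λ^2 + 15*λ + 1)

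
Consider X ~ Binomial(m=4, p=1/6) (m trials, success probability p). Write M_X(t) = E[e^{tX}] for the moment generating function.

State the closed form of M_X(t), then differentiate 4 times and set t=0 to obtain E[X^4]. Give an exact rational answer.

M_X(t) = (e^(t)/6 + 5/6)^4
D^4[M](t) = 16*e^(4*t)/81 + 5*e^(3*t)/4 + 50*e^(2*t)/27 + 125*e^(t)/324

E[X^4] = D^4[M](0) = 199/54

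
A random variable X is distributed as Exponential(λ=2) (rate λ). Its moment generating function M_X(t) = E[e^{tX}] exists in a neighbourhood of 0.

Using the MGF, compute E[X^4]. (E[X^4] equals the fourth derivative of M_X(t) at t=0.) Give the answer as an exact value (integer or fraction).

E[X^4] = d^4M/dt^4 |_{t=0} = 3/2

M_X(t) = 2/(2 - t)
dM/dt = 2/(t^2 - 4*t + 4)
d^2M/dt^2 = -4/(t^3 - 6*t^2 + 12*t - 8)
d^3M/dt^3 = 12/(t^4 - 8*t^3 + 24*t^2 - 32*t + 16)
d^4M/dt^4 = -48/(t^5 - 10*t^4 + 40*t^3 - 80*t^2 + 80*t - 32)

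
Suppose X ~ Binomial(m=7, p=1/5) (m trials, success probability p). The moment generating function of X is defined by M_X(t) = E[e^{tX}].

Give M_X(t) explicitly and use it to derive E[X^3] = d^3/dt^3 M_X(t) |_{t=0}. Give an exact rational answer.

M_X(t) = (e^(t)/5 + 4/5)^7
D^3[M](t) = 343*e^(7*t)/78125 + 6048*e^(6*t)/78125 + 336*e^(5*t)/625 + 28672*e^(4*t)/15625 + 48384*e^(3*t)/15625 + 172032*e^(2*t)/78125 + 28672*e^(t)/78125

E[X^3] = D^3[M](0) = 203/25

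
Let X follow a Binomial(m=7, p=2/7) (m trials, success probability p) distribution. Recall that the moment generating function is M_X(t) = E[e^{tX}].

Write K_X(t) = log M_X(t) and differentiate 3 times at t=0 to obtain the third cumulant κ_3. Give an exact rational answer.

κ_3 = d^3K/dt^3 |_{t=0} = 30/49

M_X(t) = (2*e^(t)/7 + 5/7)^7
K_X(t) = log M_X(t) = 7*log(2*e^(t)/7 + 5/7)
dK/dt = 14*e^(t)/(2*e^(t) + 5)
d^2K/dt^2 = 70*e^(t)/(4*e^(2*t) + 20*e^(t) + 25)
d^3K/dt^3 = (-140*e^(2*t) + 350*e^(t))/(8*e^(3*t) + 60*e^(2*t) + 150*e^(t) + 125)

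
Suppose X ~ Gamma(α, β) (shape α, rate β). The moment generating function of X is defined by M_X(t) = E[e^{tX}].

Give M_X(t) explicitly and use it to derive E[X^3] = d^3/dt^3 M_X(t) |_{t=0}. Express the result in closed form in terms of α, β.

E[X^3] = M′′′(0) = α*(α^2 + 3*α + 2)/β^3

M_X(t) = (β/(β - t))^α
M′(t) = -α*β^α*(1/(β - t))^α/(-β + t)
M′′(t) = (α^2*β^α*(1/(β - t))^α + α*β^α*(1/(β - t))^α)/(β^2 - 2*β*t + t^2)
M′′′(t) = (-α^3*β^α*(1/(β - t))^α - 3*α^2*β^α*(1/(β - t))^α - 2*α*β^α*(1/(β - t))^α)/(-β^3 + 3*β^2*t - 3*β*t^2 + t^3)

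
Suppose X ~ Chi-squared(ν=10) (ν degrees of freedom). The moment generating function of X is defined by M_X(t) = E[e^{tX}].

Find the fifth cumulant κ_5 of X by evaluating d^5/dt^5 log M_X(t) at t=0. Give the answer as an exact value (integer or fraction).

κ_5 = d^5K/dt^5 |_{t=0} = 3840

M_X(t) = (1 - 2*t)^(-5)
K_X(t) = log M_X(t) = -5*log(1 - 2*t)
dK/dt = -10/(2*t - 1)
d^2K/dt^2 = 20/(4*t^2 - 4*t + 1)
d^3K/dt^3 = -80/(8*t^3 - 12*t^2 + 6*t - 1)
d^4K/dt^4 = 480/(16*t^4 - 32*t^3 + 24*t^2 - 8*t + 1)
d^5K/dt^5 = -3840/(32*t^5 - 80*t^4 + 80*t^3 - 40*t^2 + 10*t - 1)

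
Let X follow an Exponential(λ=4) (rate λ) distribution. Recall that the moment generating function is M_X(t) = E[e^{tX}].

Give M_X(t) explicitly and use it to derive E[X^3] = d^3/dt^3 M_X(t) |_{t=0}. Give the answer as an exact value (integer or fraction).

M_X(t) = 4/(4 - t)
dM/dt = 4/(t^2 - 8*t + 16)
d^2M/dt^2 = -8/(t^3 - 12*t^2 + 48*t - 64)
d^3M/dt^3 = 24/(t^4 - 16*t^3 + 96*t^2 - 256*t + 256)

E[X^3] = d^3M/dt^3 |_{t=0} = 3/32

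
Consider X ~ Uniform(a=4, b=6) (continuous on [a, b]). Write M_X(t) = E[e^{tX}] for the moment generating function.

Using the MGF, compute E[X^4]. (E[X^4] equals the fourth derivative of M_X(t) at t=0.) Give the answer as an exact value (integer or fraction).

M_X(t) = (e^(6*t) - e^(4*t))/(2*t)
M′(t) = (6*t*e^(6*t) - 4*t*e^(4*t) - e^(6*t) + e^(4*t))/(2*t^2)
M′′(t) = (18*t^2*e^(6*t) - 8*t^2*e^(4*t) - 6*t*e^(6*t) + 4*t*e^(4*t) + e^(6*t) - e^(4*t))/t^3
M′′′(t) = (108*t^3*e^(6*t) - 32*t^3*e^(4*t) - 54*t^2*e^(6*t) + 24*t^2*e^(4*t) + 18*t*e^(6*t) - 12*t*e^(4*t) - 3*e^(6*t) + 3*e^(4*t))/t^4

E[X^4] = M′′′′(0) = 3376/5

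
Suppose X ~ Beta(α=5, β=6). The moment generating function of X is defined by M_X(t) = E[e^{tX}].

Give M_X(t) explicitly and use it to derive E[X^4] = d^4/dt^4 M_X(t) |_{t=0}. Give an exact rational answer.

M_X(t) = ₁F₁(5; 11; t)
M′(t) = 5*₁F₁(6; 12; t)/11
M′′(t) = 5*₁F₁(7; 13; t)/22
M′′′(t) = 35*₁F₁(8; 14; t)/286
M′′′′(t) = 10*₁F₁(9; 15; t)/143

E[X^4] = M′′′′(0) = 10/143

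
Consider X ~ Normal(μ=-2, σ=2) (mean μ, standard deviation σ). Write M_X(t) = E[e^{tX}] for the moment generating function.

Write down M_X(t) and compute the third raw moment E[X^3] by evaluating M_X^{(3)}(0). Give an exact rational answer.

E[X^3] = d^3M/dt^3 |_{t=0} = -32

M_X(t) = e^(2*t^2 - 2*t)
dM/dt = 4*t*e^(-2*t)*e^(2*t^2) - 2*e^(-2*t)*e^(2*t^2)
d^2M/dt^2 = (16*t^2*e^(2*t^2) - 16*t*e^(2*t^2) + 8*e^(2*t^2))*e^(-2*t)
d^3M/dt^3 = (64*t^3*e^(2*t^2) - 96*t^2*e^(2*t^2) + 96*t*e^(2*t^2) - 32*e^(2*t^2))*e^(-2*t)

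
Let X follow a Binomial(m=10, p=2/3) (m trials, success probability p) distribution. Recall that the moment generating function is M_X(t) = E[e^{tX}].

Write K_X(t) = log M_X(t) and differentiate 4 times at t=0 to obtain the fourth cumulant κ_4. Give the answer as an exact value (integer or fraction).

κ_4 = d^4K/dt^4 |_{t=0} = -20/27

M_X(t) = (2*e^(t)/3 + 1/3)^10
K_X(t) = log M_X(t) = 10*log(2*e^(t)/3 + 1/3)
dK/dt = 20*e^(t)/(2*e^(t) + 1)
d^2K/dt^2 = 20*e^(t)/(4*e^(2*t) + 4*e^(t) + 1)
d^3K/dt^3 = (-40*e^(2*t) + 20*e^(t))/(8*e^(3*t) + 12*e^(2*t) + 6*e^(t) + 1)
d^4K/dt^4 = (80*e^(3*t) - 160*e^(2*t) + 20*e^(t))/(16*e^(4*t) + 32*e^(3*t) + 24*e^(2*t) + 8*e^(t) + 1)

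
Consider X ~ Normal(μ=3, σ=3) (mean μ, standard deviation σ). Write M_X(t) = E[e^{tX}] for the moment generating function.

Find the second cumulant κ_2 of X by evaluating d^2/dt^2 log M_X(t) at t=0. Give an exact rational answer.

M_X(t) = e^(9*t^2/2 + 3*t)
K_X(t) = log M_X(t) = 9*t^2/2 + 3*t
D^2[K](t) = 9

κ_2 = D^2[K](0) = 9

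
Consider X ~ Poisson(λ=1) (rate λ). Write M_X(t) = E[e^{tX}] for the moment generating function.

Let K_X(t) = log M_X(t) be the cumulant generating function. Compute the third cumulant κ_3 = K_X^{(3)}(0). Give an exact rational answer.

κ_3 = d^3K/dt^3 |_{t=0} = 1

M_X(t) = e^(e^(t) - 1)
K_X(t) = log M_X(t) = e^(t) - 1
dK/dt = e^(t)
d^2K/dt^2 = e^(t)
d^3K/dt^3 = e^(t)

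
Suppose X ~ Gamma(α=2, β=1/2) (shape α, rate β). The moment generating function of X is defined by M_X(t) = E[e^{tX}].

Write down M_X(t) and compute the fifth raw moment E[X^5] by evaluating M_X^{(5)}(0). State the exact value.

M_X(t) = 1/(4*(1/2 - t)^2)
dM/dt = -4/(8*t^3 - 12*t^2 + 6*t - 1)
d^2M/dt^2 = 24/(16*t^4 - 32*t^3 + 24*t^2 - 8*t + 1)
d^3M/dt^3 = -192/(32*t^5 - 80*t^4 + 80*t^3 - 40*t^2 + 10*t - 1)
d^4M/dt^4 = 1920/(64*t^6 - 192*t^5 + 240*t^4 - 160*t^3 + 60*t^2 - 12*t + 1)
d^5M/dt^5 = -23040/(128*t^7 - 448*t^6 + 672*t^5 - 560*t^4 + 280*t^3 - 84*t^2 + 14*t - 1)

E[X^5] = d^5M/dt^5 |_{t=0} = 23040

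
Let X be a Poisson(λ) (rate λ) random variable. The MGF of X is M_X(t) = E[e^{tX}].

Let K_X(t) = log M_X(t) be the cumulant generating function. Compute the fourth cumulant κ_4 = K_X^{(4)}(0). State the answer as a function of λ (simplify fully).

κ_4 = d^4K/dt^4 |_{t=0} = λ

M_X(t) = e^(λ*(e^(t) - 1))
K_X(t) = log M_X(t) = λ*(e^(t) - 1)
dK/dt = λ*e^(t)
d^2K/dt^2 = λ*e^(t)
d^3K/dt^3 = λ*e^(t)
d^4K/dt^4 = λ*e^(t)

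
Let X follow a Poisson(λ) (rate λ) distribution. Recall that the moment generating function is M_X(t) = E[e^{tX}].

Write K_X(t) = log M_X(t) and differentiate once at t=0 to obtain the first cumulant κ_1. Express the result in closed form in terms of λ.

κ_1 = K^(1)(0) = λ

M_X(t) = e^(λ*(e^(t) - 1))
K_X(t) = log M_X(t) = λ*(e^(t) - 1)
K^(1)(t) = λ*e^(t)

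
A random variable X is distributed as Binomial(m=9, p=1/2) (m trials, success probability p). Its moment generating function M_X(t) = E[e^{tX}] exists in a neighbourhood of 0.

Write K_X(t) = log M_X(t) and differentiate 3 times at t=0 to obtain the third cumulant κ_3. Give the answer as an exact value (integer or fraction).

κ_3 = K′′′(0) = 0

M_X(t) = (e^(t)/2 + 1/2)^9
K_X(t) = log M_X(t) = 9*log(e^(t)/2 + 1/2)
K′(t) = 9*e^(t)/(e^(t) + 1)
K′′(t) = 9*e^(t)/(e^(2*t) + 2*e^(t) + 1)
K′′′(t) = (-9*e^(2*t) + 9*e^(t))/(e^(3*t) + 3*e^(2*t) + 3*e^(t) + 1)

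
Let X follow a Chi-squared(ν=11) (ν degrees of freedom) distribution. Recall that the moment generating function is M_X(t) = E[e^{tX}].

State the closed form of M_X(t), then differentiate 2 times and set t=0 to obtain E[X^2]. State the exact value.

M_X(t) = (1 - 2*t)^(-11/2)
dM/dt = 11/(64*t^6*√(1 - 2*t) - 192*t^5*√(1 - 2*t) + 240*t^4*√(1 - 2*t) - 160*t^3*√(1 - 2*t) + 60*t^2*√(1 - 2*t) - 12*t*√(1 - 2*t) + √(1 - 2*t))
d^2M/dt^2 = -143/(128*t^7*√(1 - 2*t) - 448*t^6*√(1 - 2*t) + 672*t^5*√(1 - 2*t) - 560*t^4*√(1 - 2*t) + 280*t^3*√(1 - 2*t) - 84*t^2*√(1 - 2*t) + 14*t*√(1 - 2*t) - √(1 - 2*t))

E[X^2] = d^2M/dt^2 |_{t=0} = 143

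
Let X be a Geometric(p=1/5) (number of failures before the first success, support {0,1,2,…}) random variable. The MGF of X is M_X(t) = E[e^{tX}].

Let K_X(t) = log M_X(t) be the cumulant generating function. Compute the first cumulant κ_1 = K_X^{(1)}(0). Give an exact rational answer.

κ_1 = K^(1)(0) = 4

M_X(t) = 1/(5*(1 - 4*e^(t)/5))
K_X(t) = log M_X(t) = -log(1 - 4*e^(t)/5) - log(5)
K^(1)(t) = -4*e^(t)/(4*e^(t) - 5)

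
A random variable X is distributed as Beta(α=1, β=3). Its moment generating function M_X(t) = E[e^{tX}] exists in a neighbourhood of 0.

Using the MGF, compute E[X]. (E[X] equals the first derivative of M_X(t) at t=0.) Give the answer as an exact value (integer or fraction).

E[X] = dM/dt |_{t=0} = 1/4

M_X(t) = ₁F₁(1; 4; t)
dM/dt = ₁F₁(2; 5; t)/4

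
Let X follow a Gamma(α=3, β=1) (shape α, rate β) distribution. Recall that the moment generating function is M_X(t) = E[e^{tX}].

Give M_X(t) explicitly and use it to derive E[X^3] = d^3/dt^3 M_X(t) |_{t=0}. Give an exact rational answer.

E[X^3] = M′′′(0) = 60

M_X(t) = (1 - t)^(-3)
M′(t) = 3/(t^4 - 4*t^3 + 6*t^2 - 4*t + 1)
M′′(t) = -12/(t^5 - 5*t^4 + 10*t^3 - 10*t^2 + 5*t - 1)
M′′′(t) = 60/(t^6 - 6*t^5 + 15*t^4 - 20*t^3 + 15*t^2 - 6*t + 1)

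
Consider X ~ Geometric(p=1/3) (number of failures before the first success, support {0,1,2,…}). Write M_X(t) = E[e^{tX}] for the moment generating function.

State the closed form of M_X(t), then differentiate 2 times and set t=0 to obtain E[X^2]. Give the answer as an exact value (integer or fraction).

M_X(t) = 1/(3*(1 - 2*e^(t)/3))
M′(t) = 2*e^(t)/(4*e^(2*t) - 12*e^(t) + 9)
M′′(t) = (-4*e^(2*t) - 6*e^(t))/(8*e^(3*t) - 36*e^(2*t) + 54*e^(t) - 27)

E[X^2] = M′′(0) = 10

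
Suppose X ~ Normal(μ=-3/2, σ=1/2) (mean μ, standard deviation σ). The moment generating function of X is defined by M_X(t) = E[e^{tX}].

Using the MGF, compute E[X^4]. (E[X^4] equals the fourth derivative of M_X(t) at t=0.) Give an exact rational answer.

M_X(t) = e^(t^2/8 - 3*t/2)
M^(4)(t) = (t^4*e^(t^2/8) - 24*t^3*e^(t^2/8) + 240*t^2*e^(t^2/8) - 1152*t*e^(t^2/8) + 2208*e^(t^2/8))*e^(-3*t/2)/256

E[X^4] = M^(4)(0) = 69/8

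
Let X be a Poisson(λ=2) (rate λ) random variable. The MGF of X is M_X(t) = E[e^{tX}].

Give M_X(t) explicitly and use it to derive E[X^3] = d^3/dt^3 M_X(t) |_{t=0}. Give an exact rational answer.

E[X^3] = D^3[M](0) = 22

M_X(t) = e^(2*e^(t) - 2)
D^3[M](t) = (8*e^(3*t)*e^(2*e^(t)) + 12*e^(2*t)*e^(2*e^(t)) + 2*e^(t)*e^(2*e^(t)))*e^(-2)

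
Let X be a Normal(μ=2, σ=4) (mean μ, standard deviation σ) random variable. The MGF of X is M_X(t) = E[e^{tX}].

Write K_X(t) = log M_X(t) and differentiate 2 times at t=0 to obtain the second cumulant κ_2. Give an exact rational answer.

M_X(t) = e^(8*t^2 + 2*t)
K_X(t) = log M_X(t) = 8*t^2 + 2*t
dK/dt = 16*t + 2
d^2K/dt^2 = 16

κ_2 = d^2K/dt^2 |_{t=0} = 16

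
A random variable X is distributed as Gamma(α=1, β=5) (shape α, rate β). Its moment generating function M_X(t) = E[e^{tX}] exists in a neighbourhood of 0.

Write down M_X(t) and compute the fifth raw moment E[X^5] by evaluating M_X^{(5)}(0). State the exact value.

M_X(t) = 5/(5 - t)
M′(t) = 5/(t^2 - 10*t + 25)
M′′(t) = -10/(t^3 - 15*t^2 + 75*t - 125)
M′′′(t) = 30/(t^4 - 20*t^3 + 150*t^2 - 500*t + 625)
M′′′′(t) = -120/(t^5 - 25*t^4 + 250*t^3 - 1250*t^2 + 3125*t - 3125)
M′′′′′(t) = 600/(t^6 - 30*t^5 + 375*t^4 - 2500*t^3 + 9375*t^2 - 18750*t + 15625)

E[X^5] = M′′′′′(0) = 24/625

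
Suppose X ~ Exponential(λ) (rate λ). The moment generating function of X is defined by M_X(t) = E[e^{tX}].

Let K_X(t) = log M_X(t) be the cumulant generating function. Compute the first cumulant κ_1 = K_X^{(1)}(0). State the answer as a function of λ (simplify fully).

κ_1 = K^(1)(0) = 1/λ

M_X(t) = λ/(λ - t)
K_X(t) = log M_X(t) = log(λ) - log(λ - t)
K^(1)(t) = -1/(-λ + t)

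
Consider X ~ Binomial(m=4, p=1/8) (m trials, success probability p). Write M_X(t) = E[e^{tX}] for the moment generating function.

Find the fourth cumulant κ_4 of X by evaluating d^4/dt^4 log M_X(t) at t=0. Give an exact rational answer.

M_X(t) = (e^(t)/8 + 7/8)^4
K_X(t) = log M_X(t) = 4*log(e^(t)/8 + 7/8)
D^4[K](t) = (28*e^(3*t) - 784*e^(2*t) + 1372*e^(t))/(e^(4*t) + 28*e^(3*t) + 294*e^(2*t) + 1372*e^(t) + 2401)

κ_4 = D^4[K](0) = 77/512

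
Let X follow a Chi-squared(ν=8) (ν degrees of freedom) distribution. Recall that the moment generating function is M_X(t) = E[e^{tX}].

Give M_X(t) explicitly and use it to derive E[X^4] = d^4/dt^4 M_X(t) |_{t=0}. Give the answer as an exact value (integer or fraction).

M_X(t) = (1 - 2*t)^(-4)
dM/dt = -8/(32*t^5 - 80*t^4 + 80*t^3 - 40*t^2 + 10*t - 1)
d^2M/dt^2 = 80/(64*t^6 - 192*t^5 + 240*t^4 - 160*t^3 + 60*t^2 - 12*t + 1)
d^3M/dt^3 = -960/(128*t^7 - 448*t^6 + 672*t^5 - 560*t^4 + 280*t^3 - 84*t^2 + 14*t - 1)
d^4M/dt^4 = 13440/(256*t^8 - 1024*t^7 + 1792*t^6 - 1792*t^5 + 1120*t^4 - 448*t^3 + 112*t^2 - 16*t + 1)

E[X^4] = d^4M/dt^4 |_{t=0} = 13440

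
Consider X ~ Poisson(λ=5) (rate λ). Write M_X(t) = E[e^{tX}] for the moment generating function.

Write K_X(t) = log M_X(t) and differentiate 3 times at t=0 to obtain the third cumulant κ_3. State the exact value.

M_X(t) = e^(5*e^(t) - 5)
K_X(t) = log M_X(t) = 5*e^(t) - 5
K^(3)(t) = 5*e^(t)

κ_3 = K^(3)(0) = 5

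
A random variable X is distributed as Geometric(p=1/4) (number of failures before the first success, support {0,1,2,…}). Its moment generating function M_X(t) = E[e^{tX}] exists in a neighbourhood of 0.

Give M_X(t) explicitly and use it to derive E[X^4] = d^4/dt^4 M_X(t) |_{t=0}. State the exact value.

E[X^4] = D^4[M](0) = 3045

M_X(t) = 1/(4*(1 - 3*e^(t)/4))
D^4[M](t) = (-81*e^(4*t) - 1188*e^(3*t) - 1584*e^(2*t) - 192*e^(t))/(243*e^(5*t) - 1620*e^(4*t) + 4320*e^(3*t) - 5760*e^(2*t) + 3840*e^(t) - 1024)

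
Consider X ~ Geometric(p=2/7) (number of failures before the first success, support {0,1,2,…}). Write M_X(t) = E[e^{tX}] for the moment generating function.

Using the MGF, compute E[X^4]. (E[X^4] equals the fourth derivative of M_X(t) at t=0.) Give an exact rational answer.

M_X(t) = 2/(7*(1 - 5*e^(t)/7))
M′(t) = 10*e^(t)/(25*e^(2*t) - 70*e^(t) + 49)
M′′(t) = (-50*e^(2*t) - 70*e^(t))/(125*e^(3*t) - 525*e^(2*t) + 735*e^(t) - 343)
M′′′(t) = (250*e^(3*t) + 1400*e^(2*t) + 490*e^(t))/(625*e^(4*t) - 3500*e^(3*t) + 7350*e^(2*t) - 6860*e^(t) + 2401)
M′′′′(t) = (-1250*e^(4*t) - 19250*e^(3*t) - 26950*e^(2*t) - 3430*e^(t))/(3125*e^(5*t) - 21875*e^(4*t) + 61250*e^(3*t) - 85750*e^(2*t) + 60025*e^(t) - 16807)

E[X^4] = M′′′′(0) = 1590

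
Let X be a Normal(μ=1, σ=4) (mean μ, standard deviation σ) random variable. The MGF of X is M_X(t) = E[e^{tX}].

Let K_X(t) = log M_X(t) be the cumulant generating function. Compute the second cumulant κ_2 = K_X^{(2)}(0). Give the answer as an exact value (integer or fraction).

M_X(t) = e^(8*t^2 + t)
K_X(t) = log M_X(t) = 8*t^2 + t
D^2[K](t) = 16

κ_2 = D^2[K](0) = 16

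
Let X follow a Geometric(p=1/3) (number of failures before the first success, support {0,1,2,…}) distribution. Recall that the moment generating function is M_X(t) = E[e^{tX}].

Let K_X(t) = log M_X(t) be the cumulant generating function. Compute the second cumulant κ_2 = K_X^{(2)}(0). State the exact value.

M_X(t) = 1/(3*(1 - 2*e^(t)/3))
K_X(t) = log M_X(t) = -log(1 - 2*e^(t)/3) - log(3)
K′(t) = -2*e^(t)/(2*e^(t) - 3)
K′′(t) = 6*e^(t)/(4*e^(2*t) - 12*e^(t) + 9)

κ_2 = K′′(0) = 6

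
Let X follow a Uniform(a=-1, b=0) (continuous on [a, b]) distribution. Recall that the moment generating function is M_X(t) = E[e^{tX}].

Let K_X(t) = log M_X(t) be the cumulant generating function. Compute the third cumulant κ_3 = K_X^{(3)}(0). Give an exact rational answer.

κ_3 = d^3K/dt^3 |_{t=0} = 0

M_X(t) = (1 - e^(-t))/t
K_X(t) = log M_X(t) = -log(t) + log(1 - e^(-t))
dK/dt = (t - e^(t) + 1)/(t*e^(t) - t)
d^2K/dt^2 = (-t^2*e^(t) + e^(2*t) - 2*e^(t) + 1)/(t^2*e^(2*t) - 2*t^2*e^(t) + t^2)
d^3K/dt^3 = (t^3*e^(2*t) + t^3*e^(t) - 2*e^(3*t) + 6*e^(2*t) - 6*e^(t) + 2)/(t^3*e^(3*t) - 3*t^3*e^(2*t) + 3*t^3*e^(t) - t^3)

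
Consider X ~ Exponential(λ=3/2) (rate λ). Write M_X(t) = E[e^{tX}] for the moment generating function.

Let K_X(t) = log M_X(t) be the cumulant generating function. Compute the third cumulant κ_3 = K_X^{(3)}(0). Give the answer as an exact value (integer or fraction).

M_X(t) = 3/(2*(3/2 - t))
K_X(t) = log M_X(t) = -log(3/2 - t) - log(2) + log(3)
D^3[K](t) = -16/(8*t^3 - 36*t^2 + 54*t - 27)

κ_3 = D^3[K](0) = 16/27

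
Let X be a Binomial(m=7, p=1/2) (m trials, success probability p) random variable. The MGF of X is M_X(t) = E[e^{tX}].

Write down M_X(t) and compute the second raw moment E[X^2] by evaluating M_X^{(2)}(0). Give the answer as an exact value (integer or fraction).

M_X(t) = (e^(t)/2 + 1/2)^7
dM/dt = 7*e^(7*t)/128 + 21*e^(6*t)/64 + 105*e^(5*t)/128 + 35*e^(4*t)/32 + 105*e^(3*t)/128 + 21*e^(2*t)/64 + 7*e^(t)/128
d^2M/dt^2 = 49*e^(7*t)/128 + 63*e^(6*t)/32 + 525*e^(5*t)/128 + 35*e^(4*t)/8 + 315*e^(3*t)/128 + 21*e^(2*t)/32 + 7*e^(t)/128

E[X^2] = d^2M/dt^2 |_{t=0} = 14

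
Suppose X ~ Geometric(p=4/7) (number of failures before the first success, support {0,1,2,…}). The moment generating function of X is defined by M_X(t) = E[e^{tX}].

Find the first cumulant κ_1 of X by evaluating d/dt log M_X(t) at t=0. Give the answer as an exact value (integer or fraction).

κ_1 = D[K](0) = 3/4

M_X(t) = 4/(7*(1 - 3*e^(t)/7))
K_X(t) = log M_X(t) = -log(1 - 3*e^(t)/7) - log(7) + 2*log(2)
D[K](t) = -3*e^(t)/(3*e^(t) - 7)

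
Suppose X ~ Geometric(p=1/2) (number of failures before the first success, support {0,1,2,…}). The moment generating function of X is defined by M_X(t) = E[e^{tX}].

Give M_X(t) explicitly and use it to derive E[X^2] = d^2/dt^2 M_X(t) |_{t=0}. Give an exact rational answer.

M_X(t) = 1/(2*(1 - e^(t)/2))
M′(t) = e^(t)/(e^(2*t) - 4*e^(t) + 4)
M′′(t) = (-e^(2*t) - 2*e^(t))/(e^(3*t) - 6*e^(2*t) + 12*e^(t) - 8)

E[X^2] = M′′(0) = 3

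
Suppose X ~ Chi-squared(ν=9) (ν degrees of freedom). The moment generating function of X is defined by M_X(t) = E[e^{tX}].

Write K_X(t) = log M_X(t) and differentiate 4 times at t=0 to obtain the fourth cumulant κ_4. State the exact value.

M_X(t) = (1 - 2*t)^(-9/2)
K_X(t) = log M_X(t) = -9*log(1 - 2*t)/2
K′(t) = -9/(2*t - 1)
K′′(t) = 18/(4*t^2 - 4*t + 1)
K′′′(t) = -72/(8*t^3 - 12*t^2 + 6*t - 1)
K′′′′(t) = 432/(16*t^4 - 32*t^3 + 24*t^2 - 8*t + 1)

κ_4 = K′′′′(0) = 432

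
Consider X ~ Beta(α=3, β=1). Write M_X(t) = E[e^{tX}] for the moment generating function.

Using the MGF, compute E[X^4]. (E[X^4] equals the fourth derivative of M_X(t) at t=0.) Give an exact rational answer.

M_X(t) = ₁F₁(3; 4; t)
M′(t) = 3*₁F₁(4; 5; t)/4
M′′(t) = 3*₁F₁(5; 6; t)/5
M′′′(t) = ₁F₁(6; 7; t)/2
M′′′′(t) = 3*₁F₁(7; 8; t)/7

E[X^4] = M′′′′(0) = 3/7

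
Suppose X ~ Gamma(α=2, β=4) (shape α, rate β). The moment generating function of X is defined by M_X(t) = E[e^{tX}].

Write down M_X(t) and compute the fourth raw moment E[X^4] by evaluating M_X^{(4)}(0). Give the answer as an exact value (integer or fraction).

M_X(t) = 16/(4 - t)^2
D^4[M](t) = 1920/(t^6 - 24*t^5 + 240*t^4 - 1280*t^3 + 3840*t^2 - 6144*t + 4096)

E[X^4] = D^4[M](0) = 15/32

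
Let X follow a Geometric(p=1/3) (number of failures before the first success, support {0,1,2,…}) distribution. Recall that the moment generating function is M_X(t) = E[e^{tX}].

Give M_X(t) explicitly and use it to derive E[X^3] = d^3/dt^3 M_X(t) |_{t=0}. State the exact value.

E[X^3] = d^3M/dt^3 |_{t=0} = 74

M_X(t) = 1/(3*(1 - 2*e^(t)/3))
dM/dt = 2*e^(t)/(4*e^(2*t) - 12*e^(t) + 9)
d^2M/dt^2 = (-4*e^(2*t) - 6*e^(t))/(8*e^(3*t) - 36*e^(2*t) + 54*e^(t) - 27)
d^3M/dt^3 = (8*e^(3*t) + 48*e^(2*t) + 18*e^(t))/(16*e^(4*t) - 96*e^(3*t) + 216*e^(2*t) - 216*e^(t) + 81)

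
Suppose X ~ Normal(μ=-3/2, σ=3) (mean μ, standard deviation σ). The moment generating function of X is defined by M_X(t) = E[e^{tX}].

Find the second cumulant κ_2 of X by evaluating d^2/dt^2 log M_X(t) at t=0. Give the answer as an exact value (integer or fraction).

κ_2 = D^2[K](0) = 9

M_X(t) = e^(9*t^2/2 - 3*t/2)
K_X(t) = log M_X(t) = 9*t^2/2 - 3*t/2
D^2[K](t) = 9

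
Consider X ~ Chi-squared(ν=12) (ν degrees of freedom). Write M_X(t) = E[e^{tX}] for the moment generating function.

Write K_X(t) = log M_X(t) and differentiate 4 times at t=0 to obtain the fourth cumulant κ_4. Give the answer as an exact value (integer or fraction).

κ_4 = d^4K/dt^4 |_{t=0} = 576

M_X(t) = (1 - 2*t)^(-6)
K_X(t) = log M_X(t) = -6*log(1 - 2*t)
dK/dt = -12/(2*t - 1)
d^2K/dt^2 = 24/(4*t^2 - 4*t + 1)
d^3K/dt^3 = -96/(8*t^3 - 12*t^2 + 6*t - 1)
d^4K/dt^4 = 576/(16*t^4 - 32*t^3 + 24*t^2 - 8*t + 1)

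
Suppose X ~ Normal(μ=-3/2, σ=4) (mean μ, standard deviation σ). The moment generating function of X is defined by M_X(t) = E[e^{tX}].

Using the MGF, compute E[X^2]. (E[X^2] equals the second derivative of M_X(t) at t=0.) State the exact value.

M_X(t) = e^(8*t^2 - 3*t/2)
D^2[M](t) = (1024*t^2*e^(8*t^2) - 192*t*e^(8*t^2) + 73*e^(8*t^2))*e^(-3*t/2)/4

E[X^2] = D^2[M](0) = 73/4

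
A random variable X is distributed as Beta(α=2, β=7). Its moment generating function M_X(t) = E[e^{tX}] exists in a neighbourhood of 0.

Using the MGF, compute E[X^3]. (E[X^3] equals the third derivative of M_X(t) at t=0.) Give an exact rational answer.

M_X(t) = ₁F₁(2; 9; t)
M^(3)(t) = 4*₁F₁(5; 12; t)/165

E[X^3] = M^(3)(0) = 4/165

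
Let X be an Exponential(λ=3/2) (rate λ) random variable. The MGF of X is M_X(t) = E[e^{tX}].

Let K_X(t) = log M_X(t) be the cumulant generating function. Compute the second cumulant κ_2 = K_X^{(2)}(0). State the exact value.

M_X(t) = 3/(2*(3/2 - t))
K_X(t) = log M_X(t) = -log(3/2 - t) - log(2) + log(3)
D^2[K](t) = 4/(4*t^2 - 12*t + 9)

κ_2 = D^2[K](0) = 4/9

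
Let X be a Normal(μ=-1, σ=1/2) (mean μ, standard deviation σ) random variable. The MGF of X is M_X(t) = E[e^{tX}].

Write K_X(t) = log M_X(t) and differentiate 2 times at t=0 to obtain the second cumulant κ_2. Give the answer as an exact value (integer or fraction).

κ_2 = K′′(0) = 1/4

M_X(t) = e^(t^2/8 - t)
K_X(t) = log M_X(t) = t^2/8 - t
K′(t) = t/4 - 1
K′′(t) = 1/4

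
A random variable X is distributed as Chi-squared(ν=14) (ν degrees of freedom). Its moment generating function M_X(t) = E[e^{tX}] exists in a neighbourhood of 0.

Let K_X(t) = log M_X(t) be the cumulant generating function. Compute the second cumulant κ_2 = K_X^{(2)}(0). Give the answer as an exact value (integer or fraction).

κ_2 = D^2[K](0) = 28

M_X(t) = (1 - 2*t)^(-7)
K_X(t) = log M_X(t) = -7*log(1 - 2*t)
D^2[K](t) = 28/(4*t^2 - 4*t + 1)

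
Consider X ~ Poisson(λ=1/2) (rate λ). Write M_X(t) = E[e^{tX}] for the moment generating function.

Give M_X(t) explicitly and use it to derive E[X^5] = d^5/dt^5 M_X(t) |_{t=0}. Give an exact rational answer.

E[X^5] = d^5M/dt^5 |_{t=0} = 257/32

M_X(t) = e^(e^(t)/2 - 1/2)
dM/dt = e^(-1/2)*e^(t)*e^(e^(t)/2)/2
d^2M/dt^2 = (e^(2*t)*e^(e^(t)/2) + 2*e^(t)*e^(e^(t)/2))*e^(-1/2)/4
d^3M/dt^3 = (e^(3*t)*e^(e^(t)/2) + 6*e^(2*t)*e^(e^(t)/2) + 4*e^(t)*e^(e^(t)/2))*e^(-1/2)/8
d^4M/dt^4 = (e^(4*t)*e^(e^(t)/2) + 12*e^(3*t)*e^(e^(t)/2) + 28*e^(2*t)*e^(e^(t)/2) + 8*e^(t)*e^(e^(t)/2))*e^(-1/2)/16
d^5M/dt^5 = (e^(5*t)*e^(e^(t)/2) + 20*e^(4*t)*e^(e^(t)/2) + 100*e^(3*t)*e^(e^(t)/2) + 120*e^(2*t)*e^(e^(t)/2) + 16*e^(t)*e^(e^(t)/2))*e^(-1/2)/32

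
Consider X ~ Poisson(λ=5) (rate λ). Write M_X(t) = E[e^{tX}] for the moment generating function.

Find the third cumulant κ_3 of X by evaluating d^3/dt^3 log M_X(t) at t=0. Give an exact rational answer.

κ_3 = K′′′(0) = 5

M_X(t) = e^(5*e^(t) - 5)
K_X(t) = log M_X(t) = 5*e^(t) - 5
K′(t) = 5*e^(t)
K′′(t) = 5*e^(t)
K′′′(t) = 5*e^(t)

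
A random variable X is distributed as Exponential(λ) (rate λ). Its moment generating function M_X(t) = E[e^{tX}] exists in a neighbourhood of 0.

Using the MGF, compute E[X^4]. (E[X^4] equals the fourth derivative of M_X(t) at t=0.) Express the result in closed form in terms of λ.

E[X^4] = M′′′′(0) = 24/λ^4

M_X(t) = λ/(λ - t)
M′(t) = λ/(λ^2 - 2*λ*t + t^2)
M′′(t) = -2*λ/(-λ^3 + 3*λ^2*t - 3*λ*t^2 + t^3)
M′′′(t) = 6*λ/(λ^4 - 4*λ^3*t + 6*λ^2*t^2 - 4*λ*t^3 + t^4)
M′′′′(t) = -24*λ/(-λ^5 + 5*λ^4*t - 10*λ^3*t^2 + 10*λ^2*t^3 - 5*λ*t^4 + t^5)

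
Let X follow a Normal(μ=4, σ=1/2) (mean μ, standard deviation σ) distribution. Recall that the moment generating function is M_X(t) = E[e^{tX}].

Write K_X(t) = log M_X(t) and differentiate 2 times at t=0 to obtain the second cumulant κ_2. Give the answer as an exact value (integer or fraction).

M_X(t) = e^(t^2/8 + 4*t)
K_X(t) = log M_X(t) = t^2/8 + 4*t
K′(t) = t/4 + 4
K′′(t) = 1/4

κ_2 = K′′(0) = 1/4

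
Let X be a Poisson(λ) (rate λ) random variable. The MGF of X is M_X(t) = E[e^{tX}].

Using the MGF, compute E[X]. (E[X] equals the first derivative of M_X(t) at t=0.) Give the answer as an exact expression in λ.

E[X] = M^(1)(0) = λ

M_X(t) = e^(λ*(e^(t) - 1))
M^(1)(t) = λ*e^(-λ)*e^(t)*e^(λ*e^(t))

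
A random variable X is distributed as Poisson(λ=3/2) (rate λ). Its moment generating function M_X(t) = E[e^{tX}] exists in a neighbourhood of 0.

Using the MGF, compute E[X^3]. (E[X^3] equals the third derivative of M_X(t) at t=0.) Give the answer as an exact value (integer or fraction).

E[X^3] = d^3M/dt^3 |_{t=0} = 93/8

M_X(t) = e^(3*e^(t)/2 - 3/2)
dM/dt = 3*e^(-3/2)*e^(t)*e^(3*e^(t)/2)/2
d^2M/dt^2 = (9*e^(2*t)*e^(3*e^(t)/2) + 6*e^(t)*e^(3*e^(t)/2))*e^(-3/2)/4
d^3M/dt^3 = (27*e^(3*t)*e^(3*e^(t)/2) + 54*e^(2*t)*e^(3*e^(t)/2) + 12*e^(t)*e^(3*e^(t)/2))*e^(-3/2)/8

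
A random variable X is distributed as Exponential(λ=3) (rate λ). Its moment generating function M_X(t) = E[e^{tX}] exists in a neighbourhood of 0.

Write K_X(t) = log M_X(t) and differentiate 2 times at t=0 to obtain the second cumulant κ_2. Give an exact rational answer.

κ_2 = K^(2)(0) = 1/9

M_X(t) = 3/(3 - t)
K_X(t) = log M_X(t) = -log(3 - t) + log(3)
K^(2)(t) = 1/(t^2 - 6*t + 9)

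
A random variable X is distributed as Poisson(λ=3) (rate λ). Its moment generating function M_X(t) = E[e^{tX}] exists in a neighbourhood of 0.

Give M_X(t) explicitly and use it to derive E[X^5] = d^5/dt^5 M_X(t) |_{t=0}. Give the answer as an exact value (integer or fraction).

E[X^5] = d^5M/dt^5 |_{t=0} = 1866

M_X(t) = e^(3*e^(t) - 3)
dM/dt = 3*e^(-3)*e^(t)*e^(3*e^(t))
d^2M/dt^2 = (9*e^(2*t)*e^(3*e^(t)) + 3*e^(t)*e^(3*e^(t)))*e^(-3)
d^3M/dt^3 = (27*e^(3*t)*e^(3*e^(t)) + 27*e^(2*t)*e^(3*e^(t)) + 3*e^(t)*e^(3*e^(t)))*e^(-3)
d^4M/dt^4 = (81*e^(4*t)*e^(3*e^(t)) + 162*e^(3*t)*e^(3*e^(t)) + 63*e^(2*t)*e^(3*e^(t)) + 3*e^(t)*e^(3*e^(t)))*e^(-3)
d^5M/dt^5 = (243*e^(5*t)*e^(3*e^(t)) + 810*e^(4*t)*e^(3*e^(t)) + 675*e^(3*t)*e^(3*e^(t)) + 135*e^(2*t)*e^(3*e^(t)) + 3*e^(t)*e^(3*e^(t)))*e^(-3)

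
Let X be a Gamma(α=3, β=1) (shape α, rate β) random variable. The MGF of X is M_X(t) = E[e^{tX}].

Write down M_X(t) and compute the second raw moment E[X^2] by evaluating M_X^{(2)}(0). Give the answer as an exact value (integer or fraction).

E[X^2] = d^2M/dt^2 |_{t=0} = 12

M_X(t) = (1 - t)^(-3)
dM/dt = 3/(t^4 - 4*t^3 + 6*t^2 - 4*t + 1)
d^2M/dt^2 = -12/(t^5 - 5*t^4 + 10*t^3 - 10*t^2 + 5*t - 1)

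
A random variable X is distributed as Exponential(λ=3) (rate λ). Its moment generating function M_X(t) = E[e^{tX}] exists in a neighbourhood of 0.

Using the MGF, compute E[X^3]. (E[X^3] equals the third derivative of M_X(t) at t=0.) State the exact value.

E[X^3] = M′′′(0) = 2/9

M_X(t) = 3/(3 - t)
M′(t) = 3/(t^2 - 6*t + 9)
M′′(t) = -6/(t^3 - 9*t^2 + 27*t - 27)
M′′′(t) = 18/(t^4 - 12*t^3 + 54*t^2 - 108*t + 81)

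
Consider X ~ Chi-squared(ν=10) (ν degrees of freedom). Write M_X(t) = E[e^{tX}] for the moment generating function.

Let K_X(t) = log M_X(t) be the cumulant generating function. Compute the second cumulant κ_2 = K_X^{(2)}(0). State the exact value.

κ_2 = K^(2)(0) = 20

M_X(t) = (1 - 2*t)^(-5)
K_X(t) = log M_X(t) = -5*log(1 - 2*t)
K^(2)(t) = 20/(4*t^2 - 4*t + 1)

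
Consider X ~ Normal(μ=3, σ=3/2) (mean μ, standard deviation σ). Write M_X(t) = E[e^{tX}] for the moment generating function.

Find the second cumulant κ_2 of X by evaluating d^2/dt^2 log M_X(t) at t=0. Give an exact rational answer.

κ_2 = d^2K/dt^2 |_{t=0} = 9/4

M_X(t) = e^(9*t^2/8 + 3*t)
K_X(t) = log M_X(t) = 9*t^2/8 + 3*t
dK/dt = 9*t/4 + 3
d^2K/dt^2 = 9/4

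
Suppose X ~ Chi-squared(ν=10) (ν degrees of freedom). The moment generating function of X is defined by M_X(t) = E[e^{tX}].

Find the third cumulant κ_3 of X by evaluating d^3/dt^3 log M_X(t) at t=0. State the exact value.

κ_3 = K^(3)(0) = 80

M_X(t) = (1 - 2*t)^(-5)
K_X(t) = log M_X(t) = -5*log(1 - 2*t)
K^(3)(t) = -80/(8*t^3 - 12*t^2 + 6*t - 1)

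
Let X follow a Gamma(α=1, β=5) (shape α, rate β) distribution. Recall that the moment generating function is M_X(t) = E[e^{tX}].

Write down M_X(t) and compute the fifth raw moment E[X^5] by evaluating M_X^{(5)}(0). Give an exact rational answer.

M_X(t) = 5/(5 - t)
dM/dt = 5/(t^2 - 10*t + 25)
d^2M/dt^2 = -10/(t^3 - 15*t^2 + 75*t - 125)
d^3M/dt^3 = 30/(t^4 - 20*t^3 + 150*t^2 - 500*t + 625)
d^4M/dt^4 = -120/(t^5 - 25*t^4 + 250*t^3 - 1250*t^2 + 3125*t - 3125)
d^5M/dt^5 = 600/(t^6 - 30*t^5 + 375*t^4 - 2500*t^3 + 9375*t^2 - 18750*t + 15625)

E[X^5] = d^5M/dt^5 |_{t=0} = 24/625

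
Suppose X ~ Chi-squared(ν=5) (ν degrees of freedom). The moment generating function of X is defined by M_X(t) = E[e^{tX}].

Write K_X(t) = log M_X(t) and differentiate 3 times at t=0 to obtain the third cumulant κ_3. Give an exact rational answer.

κ_3 = K′′′(0) = 40

M_X(t) = (1 - 2*t)^(-5/2)
K_X(t) = log M_X(t) = -5*log(1 - 2*t)/2
K′(t) = -5/(2*t - 1)
K′′(t) = 10/(4*t^2 - 4*t + 1)
K′′′(t) = -40/(8*t^3 - 12*t^2 + 6*t - 1)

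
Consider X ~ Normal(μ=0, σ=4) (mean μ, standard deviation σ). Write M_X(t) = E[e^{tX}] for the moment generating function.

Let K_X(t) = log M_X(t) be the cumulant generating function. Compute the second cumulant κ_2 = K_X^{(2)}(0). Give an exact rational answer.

M_X(t) = e^(8*t^2)
K_X(t) = log M_X(t) = 8*t^2
D^2[K](t) = 16

κ_2 = D^2[K](0) = 16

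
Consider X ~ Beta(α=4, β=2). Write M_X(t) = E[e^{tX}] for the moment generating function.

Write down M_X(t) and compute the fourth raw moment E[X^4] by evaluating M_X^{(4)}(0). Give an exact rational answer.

E[X^4] = M′′′′(0) = 5/18

M_X(t) = ₁F₁(4; 6; t)
M′(t) = 2*₁F₁(5; 7; t)/3
M′′(t) = 10*₁F₁(6; 8; t)/21
M′′′(t) = 5*₁F₁(7; 9; t)/14
M′′′′(t) = 5*₁F₁(8; 10; t)/18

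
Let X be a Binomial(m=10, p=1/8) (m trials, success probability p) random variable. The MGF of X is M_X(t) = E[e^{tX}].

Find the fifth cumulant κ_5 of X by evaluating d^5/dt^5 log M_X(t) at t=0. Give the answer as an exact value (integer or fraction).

κ_5 = K′′′′′(0) = -525/2048

M_X(t) = (e^(t)/8 + 7/8)^10
K_X(t) = log M_X(t) = 10*log(e^(t)/8 + 7/8)
K′(t) = 10*e^(t)/(e^(t) + 7)
K′′(t) = 70*e^(t)/(e^(2*t) + 14*e^(t) + 49)
K′′′(t) = (-70*e^(2*t) + 490*e^(t))/(e^(3*t) + 21*e^(2*t) + 147*e^(t) + 343)
K′′′′(t) = (70*e^(3*t) - 1960*e^(2*t) + 3430*e^(t))/(e^(4*t) + 28*e^(3*t) + 294*e^(2*t) + 1372*e^(t) + 2401)
K′′′′′(t) = (-70*e^(4*t) + 5390*e^(3*t) - 37730*e^(2*t) + 24010*e^(t))/(e^(5*t) + 35*e^(4*t) + 490*e^(3*t) + 3430*e^(2*t) + 12005*e^(t) + 16807)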